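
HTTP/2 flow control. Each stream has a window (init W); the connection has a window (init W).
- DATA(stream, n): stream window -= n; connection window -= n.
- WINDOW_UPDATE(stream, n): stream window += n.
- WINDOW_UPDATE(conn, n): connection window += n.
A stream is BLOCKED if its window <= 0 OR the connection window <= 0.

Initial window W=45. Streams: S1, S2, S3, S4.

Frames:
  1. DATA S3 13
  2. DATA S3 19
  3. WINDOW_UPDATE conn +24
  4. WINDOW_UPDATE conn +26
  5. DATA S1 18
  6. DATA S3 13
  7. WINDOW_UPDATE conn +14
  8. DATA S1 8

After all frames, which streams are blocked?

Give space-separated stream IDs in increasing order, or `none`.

Answer: S3

Derivation:
Op 1: conn=32 S1=45 S2=45 S3=32 S4=45 blocked=[]
Op 2: conn=13 S1=45 S2=45 S3=13 S4=45 blocked=[]
Op 3: conn=37 S1=45 S2=45 S3=13 S4=45 blocked=[]
Op 4: conn=63 S1=45 S2=45 S3=13 S4=45 blocked=[]
Op 5: conn=45 S1=27 S2=45 S3=13 S4=45 blocked=[]
Op 6: conn=32 S1=27 S2=45 S3=0 S4=45 blocked=[3]
Op 7: conn=46 S1=27 S2=45 S3=0 S4=45 blocked=[3]
Op 8: conn=38 S1=19 S2=45 S3=0 S4=45 blocked=[3]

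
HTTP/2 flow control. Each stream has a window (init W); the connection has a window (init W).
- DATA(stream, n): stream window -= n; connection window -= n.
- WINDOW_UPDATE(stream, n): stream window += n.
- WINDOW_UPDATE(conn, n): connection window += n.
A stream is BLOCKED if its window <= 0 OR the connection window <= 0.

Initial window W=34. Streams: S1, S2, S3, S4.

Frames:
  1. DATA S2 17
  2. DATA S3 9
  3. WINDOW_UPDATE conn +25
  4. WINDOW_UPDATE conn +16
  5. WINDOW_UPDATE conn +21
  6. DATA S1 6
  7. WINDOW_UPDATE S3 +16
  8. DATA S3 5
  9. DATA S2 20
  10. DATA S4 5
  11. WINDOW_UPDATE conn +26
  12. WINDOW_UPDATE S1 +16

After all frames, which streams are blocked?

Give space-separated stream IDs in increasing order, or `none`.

Answer: S2

Derivation:
Op 1: conn=17 S1=34 S2=17 S3=34 S4=34 blocked=[]
Op 2: conn=8 S1=34 S2=17 S3=25 S4=34 blocked=[]
Op 3: conn=33 S1=34 S2=17 S3=25 S4=34 blocked=[]
Op 4: conn=49 S1=34 S2=17 S3=25 S4=34 blocked=[]
Op 5: conn=70 S1=34 S2=17 S3=25 S4=34 blocked=[]
Op 6: conn=64 S1=28 S2=17 S3=25 S4=34 blocked=[]
Op 7: conn=64 S1=28 S2=17 S3=41 S4=34 blocked=[]
Op 8: conn=59 S1=28 S2=17 S3=36 S4=34 blocked=[]
Op 9: conn=39 S1=28 S2=-3 S3=36 S4=34 blocked=[2]
Op 10: conn=34 S1=28 S2=-3 S3=36 S4=29 blocked=[2]
Op 11: conn=60 S1=28 S2=-3 S3=36 S4=29 blocked=[2]
Op 12: conn=60 S1=44 S2=-3 S3=36 S4=29 blocked=[2]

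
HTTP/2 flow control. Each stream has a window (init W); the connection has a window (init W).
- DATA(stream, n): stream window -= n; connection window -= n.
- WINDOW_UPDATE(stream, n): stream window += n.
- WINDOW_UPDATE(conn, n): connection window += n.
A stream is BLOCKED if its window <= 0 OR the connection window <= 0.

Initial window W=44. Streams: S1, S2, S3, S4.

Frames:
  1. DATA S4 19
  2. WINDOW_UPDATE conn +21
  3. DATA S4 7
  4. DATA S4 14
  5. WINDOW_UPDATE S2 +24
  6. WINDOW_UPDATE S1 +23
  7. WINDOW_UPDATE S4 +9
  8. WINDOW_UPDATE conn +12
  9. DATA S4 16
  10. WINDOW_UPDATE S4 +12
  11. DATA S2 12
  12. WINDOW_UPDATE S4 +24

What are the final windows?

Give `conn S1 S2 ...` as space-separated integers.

Op 1: conn=25 S1=44 S2=44 S3=44 S4=25 blocked=[]
Op 2: conn=46 S1=44 S2=44 S3=44 S4=25 blocked=[]
Op 3: conn=39 S1=44 S2=44 S3=44 S4=18 blocked=[]
Op 4: conn=25 S1=44 S2=44 S3=44 S4=4 blocked=[]
Op 5: conn=25 S1=44 S2=68 S3=44 S4=4 blocked=[]
Op 6: conn=25 S1=67 S2=68 S3=44 S4=4 blocked=[]
Op 7: conn=25 S1=67 S2=68 S3=44 S4=13 blocked=[]
Op 8: conn=37 S1=67 S2=68 S3=44 S4=13 blocked=[]
Op 9: conn=21 S1=67 S2=68 S3=44 S4=-3 blocked=[4]
Op 10: conn=21 S1=67 S2=68 S3=44 S4=9 blocked=[]
Op 11: conn=9 S1=67 S2=56 S3=44 S4=9 blocked=[]
Op 12: conn=9 S1=67 S2=56 S3=44 S4=33 blocked=[]

Answer: 9 67 56 44 33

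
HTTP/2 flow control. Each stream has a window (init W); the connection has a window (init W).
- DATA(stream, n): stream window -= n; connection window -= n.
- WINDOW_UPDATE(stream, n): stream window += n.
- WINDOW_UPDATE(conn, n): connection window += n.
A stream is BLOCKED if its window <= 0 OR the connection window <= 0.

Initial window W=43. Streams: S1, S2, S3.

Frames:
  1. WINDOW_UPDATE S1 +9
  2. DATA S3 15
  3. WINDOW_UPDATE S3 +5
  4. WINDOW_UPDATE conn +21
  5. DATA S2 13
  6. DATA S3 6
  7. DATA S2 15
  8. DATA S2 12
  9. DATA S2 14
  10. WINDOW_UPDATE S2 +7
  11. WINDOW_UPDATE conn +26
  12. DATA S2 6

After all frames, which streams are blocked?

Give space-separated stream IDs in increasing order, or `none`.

Op 1: conn=43 S1=52 S2=43 S3=43 blocked=[]
Op 2: conn=28 S1=52 S2=43 S3=28 blocked=[]
Op 3: conn=28 S1=52 S2=43 S3=33 blocked=[]
Op 4: conn=49 S1=52 S2=43 S3=33 blocked=[]
Op 5: conn=36 S1=52 S2=30 S3=33 blocked=[]
Op 6: conn=30 S1=52 S2=30 S3=27 blocked=[]
Op 7: conn=15 S1=52 S2=15 S3=27 blocked=[]
Op 8: conn=3 S1=52 S2=3 S3=27 blocked=[]
Op 9: conn=-11 S1=52 S2=-11 S3=27 blocked=[1, 2, 3]
Op 10: conn=-11 S1=52 S2=-4 S3=27 blocked=[1, 2, 3]
Op 11: conn=15 S1=52 S2=-4 S3=27 blocked=[2]
Op 12: conn=9 S1=52 S2=-10 S3=27 blocked=[2]

Answer: S2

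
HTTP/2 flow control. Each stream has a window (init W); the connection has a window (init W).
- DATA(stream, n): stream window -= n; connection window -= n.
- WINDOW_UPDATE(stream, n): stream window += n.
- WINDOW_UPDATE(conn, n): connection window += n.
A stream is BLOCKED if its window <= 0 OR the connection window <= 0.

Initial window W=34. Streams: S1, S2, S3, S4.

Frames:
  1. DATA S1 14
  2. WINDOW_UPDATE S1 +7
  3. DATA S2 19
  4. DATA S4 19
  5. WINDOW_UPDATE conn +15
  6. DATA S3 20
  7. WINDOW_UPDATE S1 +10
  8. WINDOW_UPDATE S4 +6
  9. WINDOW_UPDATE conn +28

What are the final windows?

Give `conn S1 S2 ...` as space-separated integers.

Answer: 5 37 15 14 21

Derivation:
Op 1: conn=20 S1=20 S2=34 S3=34 S4=34 blocked=[]
Op 2: conn=20 S1=27 S2=34 S3=34 S4=34 blocked=[]
Op 3: conn=1 S1=27 S2=15 S3=34 S4=34 blocked=[]
Op 4: conn=-18 S1=27 S2=15 S3=34 S4=15 blocked=[1, 2, 3, 4]
Op 5: conn=-3 S1=27 S2=15 S3=34 S4=15 blocked=[1, 2, 3, 4]
Op 6: conn=-23 S1=27 S2=15 S3=14 S4=15 blocked=[1, 2, 3, 4]
Op 7: conn=-23 S1=37 S2=15 S3=14 S4=15 blocked=[1, 2, 3, 4]
Op 8: conn=-23 S1=37 S2=15 S3=14 S4=21 blocked=[1, 2, 3, 4]
Op 9: conn=5 S1=37 S2=15 S3=14 S4=21 blocked=[]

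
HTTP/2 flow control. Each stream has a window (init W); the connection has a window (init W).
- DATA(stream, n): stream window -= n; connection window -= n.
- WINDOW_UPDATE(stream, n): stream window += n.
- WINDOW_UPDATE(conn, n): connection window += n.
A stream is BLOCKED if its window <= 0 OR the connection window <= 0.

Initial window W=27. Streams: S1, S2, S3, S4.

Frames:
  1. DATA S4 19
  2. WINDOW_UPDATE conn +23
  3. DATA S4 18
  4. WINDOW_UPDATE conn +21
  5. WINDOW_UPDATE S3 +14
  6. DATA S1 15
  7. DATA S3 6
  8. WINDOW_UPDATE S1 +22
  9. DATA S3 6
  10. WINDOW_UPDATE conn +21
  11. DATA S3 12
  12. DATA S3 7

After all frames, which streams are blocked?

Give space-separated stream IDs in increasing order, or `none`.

Answer: S4

Derivation:
Op 1: conn=8 S1=27 S2=27 S3=27 S4=8 blocked=[]
Op 2: conn=31 S1=27 S2=27 S3=27 S4=8 blocked=[]
Op 3: conn=13 S1=27 S2=27 S3=27 S4=-10 blocked=[4]
Op 4: conn=34 S1=27 S2=27 S3=27 S4=-10 blocked=[4]
Op 5: conn=34 S1=27 S2=27 S3=41 S4=-10 blocked=[4]
Op 6: conn=19 S1=12 S2=27 S3=41 S4=-10 blocked=[4]
Op 7: conn=13 S1=12 S2=27 S3=35 S4=-10 blocked=[4]
Op 8: conn=13 S1=34 S2=27 S3=35 S4=-10 blocked=[4]
Op 9: conn=7 S1=34 S2=27 S3=29 S4=-10 blocked=[4]
Op 10: conn=28 S1=34 S2=27 S3=29 S4=-10 blocked=[4]
Op 11: conn=16 S1=34 S2=27 S3=17 S4=-10 blocked=[4]
Op 12: conn=9 S1=34 S2=27 S3=10 S4=-10 blocked=[4]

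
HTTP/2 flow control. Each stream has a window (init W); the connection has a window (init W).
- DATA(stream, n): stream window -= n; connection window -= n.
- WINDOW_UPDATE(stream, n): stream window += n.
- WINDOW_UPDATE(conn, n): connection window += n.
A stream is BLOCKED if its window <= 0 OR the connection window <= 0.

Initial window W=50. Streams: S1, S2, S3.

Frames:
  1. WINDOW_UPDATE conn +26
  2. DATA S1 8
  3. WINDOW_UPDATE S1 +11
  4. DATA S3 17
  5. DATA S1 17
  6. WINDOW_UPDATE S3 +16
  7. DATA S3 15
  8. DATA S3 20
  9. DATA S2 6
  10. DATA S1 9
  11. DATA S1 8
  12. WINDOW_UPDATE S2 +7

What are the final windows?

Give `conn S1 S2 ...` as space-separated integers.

Op 1: conn=76 S1=50 S2=50 S3=50 blocked=[]
Op 2: conn=68 S1=42 S2=50 S3=50 blocked=[]
Op 3: conn=68 S1=53 S2=50 S3=50 blocked=[]
Op 4: conn=51 S1=53 S2=50 S3=33 blocked=[]
Op 5: conn=34 S1=36 S2=50 S3=33 blocked=[]
Op 6: conn=34 S1=36 S2=50 S3=49 blocked=[]
Op 7: conn=19 S1=36 S2=50 S3=34 blocked=[]
Op 8: conn=-1 S1=36 S2=50 S3=14 blocked=[1, 2, 3]
Op 9: conn=-7 S1=36 S2=44 S3=14 blocked=[1, 2, 3]
Op 10: conn=-16 S1=27 S2=44 S3=14 blocked=[1, 2, 3]
Op 11: conn=-24 S1=19 S2=44 S3=14 blocked=[1, 2, 3]
Op 12: conn=-24 S1=19 S2=51 S3=14 blocked=[1, 2, 3]

Answer: -24 19 51 14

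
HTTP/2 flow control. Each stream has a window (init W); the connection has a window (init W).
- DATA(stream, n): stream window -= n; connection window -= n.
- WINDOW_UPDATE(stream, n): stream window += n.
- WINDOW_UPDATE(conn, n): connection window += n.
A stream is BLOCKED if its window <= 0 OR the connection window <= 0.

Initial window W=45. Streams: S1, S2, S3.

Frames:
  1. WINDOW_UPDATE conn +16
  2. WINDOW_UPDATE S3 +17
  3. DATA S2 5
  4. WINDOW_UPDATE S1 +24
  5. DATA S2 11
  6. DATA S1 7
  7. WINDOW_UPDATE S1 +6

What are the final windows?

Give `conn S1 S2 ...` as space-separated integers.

Answer: 38 68 29 62

Derivation:
Op 1: conn=61 S1=45 S2=45 S3=45 blocked=[]
Op 2: conn=61 S1=45 S2=45 S3=62 blocked=[]
Op 3: conn=56 S1=45 S2=40 S3=62 blocked=[]
Op 4: conn=56 S1=69 S2=40 S3=62 blocked=[]
Op 5: conn=45 S1=69 S2=29 S3=62 blocked=[]
Op 6: conn=38 S1=62 S2=29 S3=62 blocked=[]
Op 7: conn=38 S1=68 S2=29 S3=62 blocked=[]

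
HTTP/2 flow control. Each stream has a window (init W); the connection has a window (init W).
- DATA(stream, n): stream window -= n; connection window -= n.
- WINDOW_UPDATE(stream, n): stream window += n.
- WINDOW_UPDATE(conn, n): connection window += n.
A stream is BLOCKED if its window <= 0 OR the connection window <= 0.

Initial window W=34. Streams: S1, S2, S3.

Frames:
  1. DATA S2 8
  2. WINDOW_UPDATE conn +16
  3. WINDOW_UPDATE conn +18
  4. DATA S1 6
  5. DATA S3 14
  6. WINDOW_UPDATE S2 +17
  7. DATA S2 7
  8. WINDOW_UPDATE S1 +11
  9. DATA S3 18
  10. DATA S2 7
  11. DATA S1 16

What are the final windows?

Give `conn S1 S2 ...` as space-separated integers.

Op 1: conn=26 S1=34 S2=26 S3=34 blocked=[]
Op 2: conn=42 S1=34 S2=26 S3=34 blocked=[]
Op 3: conn=60 S1=34 S2=26 S3=34 blocked=[]
Op 4: conn=54 S1=28 S2=26 S3=34 blocked=[]
Op 5: conn=40 S1=28 S2=26 S3=20 blocked=[]
Op 6: conn=40 S1=28 S2=43 S3=20 blocked=[]
Op 7: conn=33 S1=28 S2=36 S3=20 blocked=[]
Op 8: conn=33 S1=39 S2=36 S3=20 blocked=[]
Op 9: conn=15 S1=39 S2=36 S3=2 blocked=[]
Op 10: conn=8 S1=39 S2=29 S3=2 blocked=[]
Op 11: conn=-8 S1=23 S2=29 S3=2 blocked=[1, 2, 3]

Answer: -8 23 29 2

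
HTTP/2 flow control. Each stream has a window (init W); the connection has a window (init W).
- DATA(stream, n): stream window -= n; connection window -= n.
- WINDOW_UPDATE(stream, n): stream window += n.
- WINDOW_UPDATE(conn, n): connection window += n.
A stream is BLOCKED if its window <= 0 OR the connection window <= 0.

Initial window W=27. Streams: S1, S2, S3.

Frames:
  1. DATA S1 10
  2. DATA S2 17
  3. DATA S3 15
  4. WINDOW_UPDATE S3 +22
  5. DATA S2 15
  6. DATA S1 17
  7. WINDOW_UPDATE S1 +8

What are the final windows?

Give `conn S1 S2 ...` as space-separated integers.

Answer: -47 8 -5 34

Derivation:
Op 1: conn=17 S1=17 S2=27 S3=27 blocked=[]
Op 2: conn=0 S1=17 S2=10 S3=27 blocked=[1, 2, 3]
Op 3: conn=-15 S1=17 S2=10 S3=12 blocked=[1, 2, 3]
Op 4: conn=-15 S1=17 S2=10 S3=34 blocked=[1, 2, 3]
Op 5: conn=-30 S1=17 S2=-5 S3=34 blocked=[1, 2, 3]
Op 6: conn=-47 S1=0 S2=-5 S3=34 blocked=[1, 2, 3]
Op 7: conn=-47 S1=8 S2=-5 S3=34 blocked=[1, 2, 3]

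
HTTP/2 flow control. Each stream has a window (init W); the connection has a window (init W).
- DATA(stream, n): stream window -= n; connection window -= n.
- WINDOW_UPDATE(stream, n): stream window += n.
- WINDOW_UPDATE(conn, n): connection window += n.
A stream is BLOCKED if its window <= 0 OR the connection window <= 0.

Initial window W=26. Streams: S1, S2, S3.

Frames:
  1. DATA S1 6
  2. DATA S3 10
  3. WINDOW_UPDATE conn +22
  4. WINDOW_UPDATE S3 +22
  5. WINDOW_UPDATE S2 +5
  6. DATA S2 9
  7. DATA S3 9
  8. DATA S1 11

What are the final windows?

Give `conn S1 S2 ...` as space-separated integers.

Op 1: conn=20 S1=20 S2=26 S3=26 blocked=[]
Op 2: conn=10 S1=20 S2=26 S3=16 blocked=[]
Op 3: conn=32 S1=20 S2=26 S3=16 blocked=[]
Op 4: conn=32 S1=20 S2=26 S3=38 blocked=[]
Op 5: conn=32 S1=20 S2=31 S3=38 blocked=[]
Op 6: conn=23 S1=20 S2=22 S3=38 blocked=[]
Op 7: conn=14 S1=20 S2=22 S3=29 blocked=[]
Op 8: conn=3 S1=9 S2=22 S3=29 blocked=[]

Answer: 3 9 22 29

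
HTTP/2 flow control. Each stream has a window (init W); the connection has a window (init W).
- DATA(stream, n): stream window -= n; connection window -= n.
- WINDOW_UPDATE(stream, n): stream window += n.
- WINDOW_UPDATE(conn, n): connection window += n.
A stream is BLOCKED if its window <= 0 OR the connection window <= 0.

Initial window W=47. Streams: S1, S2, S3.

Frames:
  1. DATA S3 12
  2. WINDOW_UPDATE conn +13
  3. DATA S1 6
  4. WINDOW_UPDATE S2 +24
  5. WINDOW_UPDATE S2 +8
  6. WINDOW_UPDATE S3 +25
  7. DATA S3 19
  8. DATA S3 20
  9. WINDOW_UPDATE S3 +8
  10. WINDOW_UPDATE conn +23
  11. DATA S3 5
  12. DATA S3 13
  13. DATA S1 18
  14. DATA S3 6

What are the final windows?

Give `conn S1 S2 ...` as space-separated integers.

Op 1: conn=35 S1=47 S2=47 S3=35 blocked=[]
Op 2: conn=48 S1=47 S2=47 S3=35 blocked=[]
Op 3: conn=42 S1=41 S2=47 S3=35 blocked=[]
Op 4: conn=42 S1=41 S2=71 S3=35 blocked=[]
Op 5: conn=42 S1=41 S2=79 S3=35 blocked=[]
Op 6: conn=42 S1=41 S2=79 S3=60 blocked=[]
Op 7: conn=23 S1=41 S2=79 S3=41 blocked=[]
Op 8: conn=3 S1=41 S2=79 S3=21 blocked=[]
Op 9: conn=3 S1=41 S2=79 S3=29 blocked=[]
Op 10: conn=26 S1=41 S2=79 S3=29 blocked=[]
Op 11: conn=21 S1=41 S2=79 S3=24 blocked=[]
Op 12: conn=8 S1=41 S2=79 S3=11 blocked=[]
Op 13: conn=-10 S1=23 S2=79 S3=11 blocked=[1, 2, 3]
Op 14: conn=-16 S1=23 S2=79 S3=5 blocked=[1, 2, 3]

Answer: -16 23 79 5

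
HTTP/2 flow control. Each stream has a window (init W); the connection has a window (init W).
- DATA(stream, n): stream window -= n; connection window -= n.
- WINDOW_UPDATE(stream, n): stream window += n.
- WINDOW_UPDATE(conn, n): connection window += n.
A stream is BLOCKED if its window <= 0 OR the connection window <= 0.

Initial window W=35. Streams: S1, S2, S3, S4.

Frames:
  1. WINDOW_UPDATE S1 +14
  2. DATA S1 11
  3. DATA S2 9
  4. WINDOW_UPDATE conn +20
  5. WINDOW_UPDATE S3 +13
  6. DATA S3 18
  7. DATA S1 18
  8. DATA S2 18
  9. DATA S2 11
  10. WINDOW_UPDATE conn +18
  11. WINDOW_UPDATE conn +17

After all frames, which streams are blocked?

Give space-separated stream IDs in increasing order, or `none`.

Op 1: conn=35 S1=49 S2=35 S3=35 S4=35 blocked=[]
Op 2: conn=24 S1=38 S2=35 S3=35 S4=35 blocked=[]
Op 3: conn=15 S1=38 S2=26 S3=35 S4=35 blocked=[]
Op 4: conn=35 S1=38 S2=26 S3=35 S4=35 blocked=[]
Op 5: conn=35 S1=38 S2=26 S3=48 S4=35 blocked=[]
Op 6: conn=17 S1=38 S2=26 S3=30 S4=35 blocked=[]
Op 7: conn=-1 S1=20 S2=26 S3=30 S4=35 blocked=[1, 2, 3, 4]
Op 8: conn=-19 S1=20 S2=8 S3=30 S4=35 blocked=[1, 2, 3, 4]
Op 9: conn=-30 S1=20 S2=-3 S3=30 S4=35 blocked=[1, 2, 3, 4]
Op 10: conn=-12 S1=20 S2=-3 S3=30 S4=35 blocked=[1, 2, 3, 4]
Op 11: conn=5 S1=20 S2=-3 S3=30 S4=35 blocked=[2]

Answer: S2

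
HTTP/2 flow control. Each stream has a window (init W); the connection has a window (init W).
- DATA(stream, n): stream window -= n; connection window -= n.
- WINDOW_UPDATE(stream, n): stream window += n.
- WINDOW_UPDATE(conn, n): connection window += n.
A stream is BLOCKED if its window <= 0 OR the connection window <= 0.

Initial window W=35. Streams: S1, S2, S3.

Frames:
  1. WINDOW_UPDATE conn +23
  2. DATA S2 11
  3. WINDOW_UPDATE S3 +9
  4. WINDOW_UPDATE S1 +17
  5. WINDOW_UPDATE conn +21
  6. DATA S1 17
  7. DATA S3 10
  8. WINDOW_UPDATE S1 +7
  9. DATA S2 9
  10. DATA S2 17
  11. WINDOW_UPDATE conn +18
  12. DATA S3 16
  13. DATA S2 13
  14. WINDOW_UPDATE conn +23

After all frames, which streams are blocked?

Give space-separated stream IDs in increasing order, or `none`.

Answer: S2

Derivation:
Op 1: conn=58 S1=35 S2=35 S3=35 blocked=[]
Op 2: conn=47 S1=35 S2=24 S3=35 blocked=[]
Op 3: conn=47 S1=35 S2=24 S3=44 blocked=[]
Op 4: conn=47 S1=52 S2=24 S3=44 blocked=[]
Op 5: conn=68 S1=52 S2=24 S3=44 blocked=[]
Op 6: conn=51 S1=35 S2=24 S3=44 blocked=[]
Op 7: conn=41 S1=35 S2=24 S3=34 blocked=[]
Op 8: conn=41 S1=42 S2=24 S3=34 blocked=[]
Op 9: conn=32 S1=42 S2=15 S3=34 blocked=[]
Op 10: conn=15 S1=42 S2=-2 S3=34 blocked=[2]
Op 11: conn=33 S1=42 S2=-2 S3=34 blocked=[2]
Op 12: conn=17 S1=42 S2=-2 S3=18 blocked=[2]
Op 13: conn=4 S1=42 S2=-15 S3=18 blocked=[2]
Op 14: conn=27 S1=42 S2=-15 S3=18 blocked=[2]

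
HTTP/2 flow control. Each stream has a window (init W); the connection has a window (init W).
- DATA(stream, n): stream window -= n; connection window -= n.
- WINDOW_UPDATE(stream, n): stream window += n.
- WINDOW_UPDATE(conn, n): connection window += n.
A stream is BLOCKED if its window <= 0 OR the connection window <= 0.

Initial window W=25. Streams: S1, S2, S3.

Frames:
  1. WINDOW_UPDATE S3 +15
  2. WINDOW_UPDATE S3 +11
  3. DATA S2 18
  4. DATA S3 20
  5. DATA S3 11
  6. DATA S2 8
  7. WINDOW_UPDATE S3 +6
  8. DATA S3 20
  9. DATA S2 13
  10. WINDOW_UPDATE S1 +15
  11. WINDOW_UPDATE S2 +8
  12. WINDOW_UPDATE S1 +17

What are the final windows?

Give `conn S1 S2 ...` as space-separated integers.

Op 1: conn=25 S1=25 S2=25 S3=40 blocked=[]
Op 2: conn=25 S1=25 S2=25 S3=51 blocked=[]
Op 3: conn=7 S1=25 S2=7 S3=51 blocked=[]
Op 4: conn=-13 S1=25 S2=7 S3=31 blocked=[1, 2, 3]
Op 5: conn=-24 S1=25 S2=7 S3=20 blocked=[1, 2, 3]
Op 6: conn=-32 S1=25 S2=-1 S3=20 blocked=[1, 2, 3]
Op 7: conn=-32 S1=25 S2=-1 S3=26 blocked=[1, 2, 3]
Op 8: conn=-52 S1=25 S2=-1 S3=6 blocked=[1, 2, 3]
Op 9: conn=-65 S1=25 S2=-14 S3=6 blocked=[1, 2, 3]
Op 10: conn=-65 S1=40 S2=-14 S3=6 blocked=[1, 2, 3]
Op 11: conn=-65 S1=40 S2=-6 S3=6 blocked=[1, 2, 3]
Op 12: conn=-65 S1=57 S2=-6 S3=6 blocked=[1, 2, 3]

Answer: -65 57 -6 6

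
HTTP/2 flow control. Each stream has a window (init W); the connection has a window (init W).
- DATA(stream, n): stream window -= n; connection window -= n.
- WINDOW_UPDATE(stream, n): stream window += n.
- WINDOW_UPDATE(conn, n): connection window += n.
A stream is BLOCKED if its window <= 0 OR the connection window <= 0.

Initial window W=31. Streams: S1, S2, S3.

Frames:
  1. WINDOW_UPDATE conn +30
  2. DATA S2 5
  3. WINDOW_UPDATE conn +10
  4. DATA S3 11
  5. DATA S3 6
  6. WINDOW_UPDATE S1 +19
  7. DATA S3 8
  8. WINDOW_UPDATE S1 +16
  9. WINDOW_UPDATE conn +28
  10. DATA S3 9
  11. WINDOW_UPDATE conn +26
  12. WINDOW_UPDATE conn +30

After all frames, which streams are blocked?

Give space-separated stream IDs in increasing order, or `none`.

Answer: S3

Derivation:
Op 1: conn=61 S1=31 S2=31 S3=31 blocked=[]
Op 2: conn=56 S1=31 S2=26 S3=31 blocked=[]
Op 3: conn=66 S1=31 S2=26 S3=31 blocked=[]
Op 4: conn=55 S1=31 S2=26 S3=20 blocked=[]
Op 5: conn=49 S1=31 S2=26 S3=14 blocked=[]
Op 6: conn=49 S1=50 S2=26 S3=14 blocked=[]
Op 7: conn=41 S1=50 S2=26 S3=6 blocked=[]
Op 8: conn=41 S1=66 S2=26 S3=6 blocked=[]
Op 9: conn=69 S1=66 S2=26 S3=6 blocked=[]
Op 10: conn=60 S1=66 S2=26 S3=-3 blocked=[3]
Op 11: conn=86 S1=66 S2=26 S3=-3 blocked=[3]
Op 12: conn=116 S1=66 S2=26 S3=-3 blocked=[3]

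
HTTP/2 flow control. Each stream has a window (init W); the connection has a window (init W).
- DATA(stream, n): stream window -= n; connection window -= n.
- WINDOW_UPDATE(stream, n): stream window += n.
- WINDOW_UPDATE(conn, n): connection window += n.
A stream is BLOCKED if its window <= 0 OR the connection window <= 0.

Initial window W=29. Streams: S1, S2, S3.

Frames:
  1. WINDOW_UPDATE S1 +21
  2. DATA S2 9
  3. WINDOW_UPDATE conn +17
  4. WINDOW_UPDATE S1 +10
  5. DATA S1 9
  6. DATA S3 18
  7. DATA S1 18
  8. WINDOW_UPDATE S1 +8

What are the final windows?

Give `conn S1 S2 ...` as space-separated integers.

Op 1: conn=29 S1=50 S2=29 S3=29 blocked=[]
Op 2: conn=20 S1=50 S2=20 S3=29 blocked=[]
Op 3: conn=37 S1=50 S2=20 S3=29 blocked=[]
Op 4: conn=37 S1=60 S2=20 S3=29 blocked=[]
Op 5: conn=28 S1=51 S2=20 S3=29 blocked=[]
Op 6: conn=10 S1=51 S2=20 S3=11 blocked=[]
Op 7: conn=-8 S1=33 S2=20 S3=11 blocked=[1, 2, 3]
Op 8: conn=-8 S1=41 S2=20 S3=11 blocked=[1, 2, 3]

Answer: -8 41 20 11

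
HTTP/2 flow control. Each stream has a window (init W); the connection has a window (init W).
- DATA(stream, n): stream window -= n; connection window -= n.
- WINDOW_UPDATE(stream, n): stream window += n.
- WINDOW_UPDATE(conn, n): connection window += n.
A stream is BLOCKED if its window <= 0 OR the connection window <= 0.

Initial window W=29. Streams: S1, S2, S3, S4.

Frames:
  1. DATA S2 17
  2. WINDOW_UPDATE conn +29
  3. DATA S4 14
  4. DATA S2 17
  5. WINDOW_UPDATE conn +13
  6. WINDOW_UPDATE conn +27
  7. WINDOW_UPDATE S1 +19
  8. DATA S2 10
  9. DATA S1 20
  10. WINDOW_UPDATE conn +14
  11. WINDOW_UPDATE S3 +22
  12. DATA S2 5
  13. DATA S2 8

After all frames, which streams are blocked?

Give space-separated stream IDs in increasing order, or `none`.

Op 1: conn=12 S1=29 S2=12 S3=29 S4=29 blocked=[]
Op 2: conn=41 S1=29 S2=12 S3=29 S4=29 blocked=[]
Op 3: conn=27 S1=29 S2=12 S3=29 S4=15 blocked=[]
Op 4: conn=10 S1=29 S2=-5 S3=29 S4=15 blocked=[2]
Op 5: conn=23 S1=29 S2=-5 S3=29 S4=15 blocked=[2]
Op 6: conn=50 S1=29 S2=-5 S3=29 S4=15 blocked=[2]
Op 7: conn=50 S1=48 S2=-5 S3=29 S4=15 blocked=[2]
Op 8: conn=40 S1=48 S2=-15 S3=29 S4=15 blocked=[2]
Op 9: conn=20 S1=28 S2=-15 S3=29 S4=15 blocked=[2]
Op 10: conn=34 S1=28 S2=-15 S3=29 S4=15 blocked=[2]
Op 11: conn=34 S1=28 S2=-15 S3=51 S4=15 blocked=[2]
Op 12: conn=29 S1=28 S2=-20 S3=51 S4=15 blocked=[2]
Op 13: conn=21 S1=28 S2=-28 S3=51 S4=15 blocked=[2]

Answer: S2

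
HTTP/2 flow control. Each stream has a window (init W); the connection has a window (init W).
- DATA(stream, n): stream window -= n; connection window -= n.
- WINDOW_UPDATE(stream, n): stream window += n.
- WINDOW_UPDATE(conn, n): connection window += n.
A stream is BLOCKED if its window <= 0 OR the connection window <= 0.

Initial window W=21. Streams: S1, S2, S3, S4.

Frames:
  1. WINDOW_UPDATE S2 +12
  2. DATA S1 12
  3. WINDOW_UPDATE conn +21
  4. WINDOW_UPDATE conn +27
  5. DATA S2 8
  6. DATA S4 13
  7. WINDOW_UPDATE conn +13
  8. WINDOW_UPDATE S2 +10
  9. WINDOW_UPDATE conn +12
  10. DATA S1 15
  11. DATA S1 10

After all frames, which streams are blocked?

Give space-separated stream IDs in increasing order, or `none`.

Op 1: conn=21 S1=21 S2=33 S3=21 S4=21 blocked=[]
Op 2: conn=9 S1=9 S2=33 S3=21 S4=21 blocked=[]
Op 3: conn=30 S1=9 S2=33 S3=21 S4=21 blocked=[]
Op 4: conn=57 S1=9 S2=33 S3=21 S4=21 blocked=[]
Op 5: conn=49 S1=9 S2=25 S3=21 S4=21 blocked=[]
Op 6: conn=36 S1=9 S2=25 S3=21 S4=8 blocked=[]
Op 7: conn=49 S1=9 S2=25 S3=21 S4=8 blocked=[]
Op 8: conn=49 S1=9 S2=35 S3=21 S4=8 blocked=[]
Op 9: conn=61 S1=9 S2=35 S3=21 S4=8 blocked=[]
Op 10: conn=46 S1=-6 S2=35 S3=21 S4=8 blocked=[1]
Op 11: conn=36 S1=-16 S2=35 S3=21 S4=8 blocked=[1]

Answer: S1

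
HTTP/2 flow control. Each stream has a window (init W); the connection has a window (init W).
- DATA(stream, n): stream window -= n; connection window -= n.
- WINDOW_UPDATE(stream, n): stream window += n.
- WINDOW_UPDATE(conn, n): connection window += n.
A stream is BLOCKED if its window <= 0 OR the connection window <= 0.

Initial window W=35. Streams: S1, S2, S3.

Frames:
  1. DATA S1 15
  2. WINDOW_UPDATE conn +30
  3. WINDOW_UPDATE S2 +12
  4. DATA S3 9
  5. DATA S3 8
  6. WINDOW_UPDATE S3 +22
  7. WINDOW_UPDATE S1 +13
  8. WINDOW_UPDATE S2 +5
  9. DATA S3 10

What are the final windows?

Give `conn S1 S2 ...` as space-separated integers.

Answer: 23 33 52 30

Derivation:
Op 1: conn=20 S1=20 S2=35 S3=35 blocked=[]
Op 2: conn=50 S1=20 S2=35 S3=35 blocked=[]
Op 3: conn=50 S1=20 S2=47 S3=35 blocked=[]
Op 4: conn=41 S1=20 S2=47 S3=26 blocked=[]
Op 5: conn=33 S1=20 S2=47 S3=18 blocked=[]
Op 6: conn=33 S1=20 S2=47 S3=40 blocked=[]
Op 7: conn=33 S1=33 S2=47 S3=40 blocked=[]
Op 8: conn=33 S1=33 S2=52 S3=40 blocked=[]
Op 9: conn=23 S1=33 S2=52 S3=30 blocked=[]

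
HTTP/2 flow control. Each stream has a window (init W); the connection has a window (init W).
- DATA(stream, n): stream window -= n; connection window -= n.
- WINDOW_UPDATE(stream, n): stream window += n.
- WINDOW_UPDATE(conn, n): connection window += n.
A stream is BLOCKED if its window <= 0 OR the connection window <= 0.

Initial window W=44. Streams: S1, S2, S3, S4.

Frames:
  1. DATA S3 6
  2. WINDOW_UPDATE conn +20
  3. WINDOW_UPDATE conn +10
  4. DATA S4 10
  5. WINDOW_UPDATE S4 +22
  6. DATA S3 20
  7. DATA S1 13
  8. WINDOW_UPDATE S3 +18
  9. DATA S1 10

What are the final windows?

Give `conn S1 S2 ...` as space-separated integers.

Answer: 15 21 44 36 56

Derivation:
Op 1: conn=38 S1=44 S2=44 S3=38 S4=44 blocked=[]
Op 2: conn=58 S1=44 S2=44 S3=38 S4=44 blocked=[]
Op 3: conn=68 S1=44 S2=44 S3=38 S4=44 blocked=[]
Op 4: conn=58 S1=44 S2=44 S3=38 S4=34 blocked=[]
Op 5: conn=58 S1=44 S2=44 S3=38 S4=56 blocked=[]
Op 6: conn=38 S1=44 S2=44 S3=18 S4=56 blocked=[]
Op 7: conn=25 S1=31 S2=44 S3=18 S4=56 blocked=[]
Op 8: conn=25 S1=31 S2=44 S3=36 S4=56 blocked=[]
Op 9: conn=15 S1=21 S2=44 S3=36 S4=56 blocked=[]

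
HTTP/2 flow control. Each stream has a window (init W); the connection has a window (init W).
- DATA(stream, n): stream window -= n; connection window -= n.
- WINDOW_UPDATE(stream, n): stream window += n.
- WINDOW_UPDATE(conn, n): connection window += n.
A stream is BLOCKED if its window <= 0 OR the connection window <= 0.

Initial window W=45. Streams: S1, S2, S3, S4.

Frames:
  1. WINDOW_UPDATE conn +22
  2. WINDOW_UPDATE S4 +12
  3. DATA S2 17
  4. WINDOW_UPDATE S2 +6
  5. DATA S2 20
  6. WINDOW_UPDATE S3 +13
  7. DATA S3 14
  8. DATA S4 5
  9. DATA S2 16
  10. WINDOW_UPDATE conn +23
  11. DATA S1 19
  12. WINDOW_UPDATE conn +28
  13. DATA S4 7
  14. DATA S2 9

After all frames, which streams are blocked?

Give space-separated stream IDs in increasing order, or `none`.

Op 1: conn=67 S1=45 S2=45 S3=45 S4=45 blocked=[]
Op 2: conn=67 S1=45 S2=45 S3=45 S4=57 blocked=[]
Op 3: conn=50 S1=45 S2=28 S3=45 S4=57 blocked=[]
Op 4: conn=50 S1=45 S2=34 S3=45 S4=57 blocked=[]
Op 5: conn=30 S1=45 S2=14 S3=45 S4=57 blocked=[]
Op 6: conn=30 S1=45 S2=14 S3=58 S4=57 blocked=[]
Op 7: conn=16 S1=45 S2=14 S3=44 S4=57 blocked=[]
Op 8: conn=11 S1=45 S2=14 S3=44 S4=52 blocked=[]
Op 9: conn=-5 S1=45 S2=-2 S3=44 S4=52 blocked=[1, 2, 3, 4]
Op 10: conn=18 S1=45 S2=-2 S3=44 S4=52 blocked=[2]
Op 11: conn=-1 S1=26 S2=-2 S3=44 S4=52 blocked=[1, 2, 3, 4]
Op 12: conn=27 S1=26 S2=-2 S3=44 S4=52 blocked=[2]
Op 13: conn=20 S1=26 S2=-2 S3=44 S4=45 blocked=[2]
Op 14: conn=11 S1=26 S2=-11 S3=44 S4=45 blocked=[2]

Answer: S2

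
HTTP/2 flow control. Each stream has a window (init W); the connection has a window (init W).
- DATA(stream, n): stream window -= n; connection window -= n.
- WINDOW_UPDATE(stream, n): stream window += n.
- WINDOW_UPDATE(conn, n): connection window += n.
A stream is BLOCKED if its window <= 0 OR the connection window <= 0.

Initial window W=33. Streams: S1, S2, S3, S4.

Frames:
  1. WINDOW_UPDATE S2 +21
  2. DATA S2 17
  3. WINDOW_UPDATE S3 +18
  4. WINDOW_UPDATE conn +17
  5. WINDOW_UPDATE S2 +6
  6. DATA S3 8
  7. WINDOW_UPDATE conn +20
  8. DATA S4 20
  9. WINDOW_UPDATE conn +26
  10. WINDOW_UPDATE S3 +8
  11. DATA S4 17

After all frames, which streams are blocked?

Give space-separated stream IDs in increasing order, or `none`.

Op 1: conn=33 S1=33 S2=54 S3=33 S4=33 blocked=[]
Op 2: conn=16 S1=33 S2=37 S3=33 S4=33 blocked=[]
Op 3: conn=16 S1=33 S2=37 S3=51 S4=33 blocked=[]
Op 4: conn=33 S1=33 S2=37 S3=51 S4=33 blocked=[]
Op 5: conn=33 S1=33 S2=43 S3=51 S4=33 blocked=[]
Op 6: conn=25 S1=33 S2=43 S3=43 S4=33 blocked=[]
Op 7: conn=45 S1=33 S2=43 S3=43 S4=33 blocked=[]
Op 8: conn=25 S1=33 S2=43 S3=43 S4=13 blocked=[]
Op 9: conn=51 S1=33 S2=43 S3=43 S4=13 blocked=[]
Op 10: conn=51 S1=33 S2=43 S3=51 S4=13 blocked=[]
Op 11: conn=34 S1=33 S2=43 S3=51 S4=-4 blocked=[4]

Answer: S4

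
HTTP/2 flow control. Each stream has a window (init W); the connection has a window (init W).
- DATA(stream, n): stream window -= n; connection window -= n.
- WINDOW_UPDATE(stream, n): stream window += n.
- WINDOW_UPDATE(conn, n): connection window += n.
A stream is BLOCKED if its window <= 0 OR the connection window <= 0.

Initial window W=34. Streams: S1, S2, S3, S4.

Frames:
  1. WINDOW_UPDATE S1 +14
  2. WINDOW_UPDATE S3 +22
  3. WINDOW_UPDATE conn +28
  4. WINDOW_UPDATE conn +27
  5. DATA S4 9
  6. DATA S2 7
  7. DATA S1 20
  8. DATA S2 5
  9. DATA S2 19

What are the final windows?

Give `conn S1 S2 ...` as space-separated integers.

Answer: 29 28 3 56 25

Derivation:
Op 1: conn=34 S1=48 S2=34 S3=34 S4=34 blocked=[]
Op 2: conn=34 S1=48 S2=34 S3=56 S4=34 blocked=[]
Op 3: conn=62 S1=48 S2=34 S3=56 S4=34 blocked=[]
Op 4: conn=89 S1=48 S2=34 S3=56 S4=34 blocked=[]
Op 5: conn=80 S1=48 S2=34 S3=56 S4=25 blocked=[]
Op 6: conn=73 S1=48 S2=27 S3=56 S4=25 blocked=[]
Op 7: conn=53 S1=28 S2=27 S3=56 S4=25 blocked=[]
Op 8: conn=48 S1=28 S2=22 S3=56 S4=25 blocked=[]
Op 9: conn=29 S1=28 S2=3 S3=56 S4=25 blocked=[]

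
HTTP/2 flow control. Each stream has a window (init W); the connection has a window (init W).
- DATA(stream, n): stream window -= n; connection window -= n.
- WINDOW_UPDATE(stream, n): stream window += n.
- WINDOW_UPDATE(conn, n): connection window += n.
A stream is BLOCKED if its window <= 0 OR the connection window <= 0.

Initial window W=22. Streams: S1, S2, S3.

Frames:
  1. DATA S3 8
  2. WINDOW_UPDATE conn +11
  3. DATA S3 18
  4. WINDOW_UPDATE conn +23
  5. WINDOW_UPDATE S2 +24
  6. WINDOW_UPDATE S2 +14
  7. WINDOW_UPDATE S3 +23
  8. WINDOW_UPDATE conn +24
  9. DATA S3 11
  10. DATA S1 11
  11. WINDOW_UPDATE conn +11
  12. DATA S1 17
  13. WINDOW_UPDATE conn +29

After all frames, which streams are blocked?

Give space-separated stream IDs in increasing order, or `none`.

Op 1: conn=14 S1=22 S2=22 S3=14 blocked=[]
Op 2: conn=25 S1=22 S2=22 S3=14 blocked=[]
Op 3: conn=7 S1=22 S2=22 S3=-4 blocked=[3]
Op 4: conn=30 S1=22 S2=22 S3=-4 blocked=[3]
Op 5: conn=30 S1=22 S2=46 S3=-4 blocked=[3]
Op 6: conn=30 S1=22 S2=60 S3=-4 blocked=[3]
Op 7: conn=30 S1=22 S2=60 S3=19 blocked=[]
Op 8: conn=54 S1=22 S2=60 S3=19 blocked=[]
Op 9: conn=43 S1=22 S2=60 S3=8 blocked=[]
Op 10: conn=32 S1=11 S2=60 S3=8 blocked=[]
Op 11: conn=43 S1=11 S2=60 S3=8 blocked=[]
Op 12: conn=26 S1=-6 S2=60 S3=8 blocked=[1]
Op 13: conn=55 S1=-6 S2=60 S3=8 blocked=[1]

Answer: S1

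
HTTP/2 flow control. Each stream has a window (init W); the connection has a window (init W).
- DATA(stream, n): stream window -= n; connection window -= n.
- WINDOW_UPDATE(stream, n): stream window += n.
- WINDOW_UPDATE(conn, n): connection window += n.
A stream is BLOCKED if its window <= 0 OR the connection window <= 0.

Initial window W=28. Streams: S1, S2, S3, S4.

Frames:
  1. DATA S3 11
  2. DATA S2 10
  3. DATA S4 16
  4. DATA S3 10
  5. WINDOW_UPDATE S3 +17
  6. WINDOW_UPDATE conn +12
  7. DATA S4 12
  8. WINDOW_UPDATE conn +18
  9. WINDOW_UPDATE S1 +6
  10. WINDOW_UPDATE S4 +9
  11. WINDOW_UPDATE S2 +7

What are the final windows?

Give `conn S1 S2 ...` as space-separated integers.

Op 1: conn=17 S1=28 S2=28 S3=17 S4=28 blocked=[]
Op 2: conn=7 S1=28 S2=18 S3=17 S4=28 blocked=[]
Op 3: conn=-9 S1=28 S2=18 S3=17 S4=12 blocked=[1, 2, 3, 4]
Op 4: conn=-19 S1=28 S2=18 S3=7 S4=12 blocked=[1, 2, 3, 4]
Op 5: conn=-19 S1=28 S2=18 S3=24 S4=12 blocked=[1, 2, 3, 4]
Op 6: conn=-7 S1=28 S2=18 S3=24 S4=12 blocked=[1, 2, 3, 4]
Op 7: conn=-19 S1=28 S2=18 S3=24 S4=0 blocked=[1, 2, 3, 4]
Op 8: conn=-1 S1=28 S2=18 S3=24 S4=0 blocked=[1, 2, 3, 4]
Op 9: conn=-1 S1=34 S2=18 S3=24 S4=0 blocked=[1, 2, 3, 4]
Op 10: conn=-1 S1=34 S2=18 S3=24 S4=9 blocked=[1, 2, 3, 4]
Op 11: conn=-1 S1=34 S2=25 S3=24 S4=9 blocked=[1, 2, 3, 4]

Answer: -1 34 25 24 9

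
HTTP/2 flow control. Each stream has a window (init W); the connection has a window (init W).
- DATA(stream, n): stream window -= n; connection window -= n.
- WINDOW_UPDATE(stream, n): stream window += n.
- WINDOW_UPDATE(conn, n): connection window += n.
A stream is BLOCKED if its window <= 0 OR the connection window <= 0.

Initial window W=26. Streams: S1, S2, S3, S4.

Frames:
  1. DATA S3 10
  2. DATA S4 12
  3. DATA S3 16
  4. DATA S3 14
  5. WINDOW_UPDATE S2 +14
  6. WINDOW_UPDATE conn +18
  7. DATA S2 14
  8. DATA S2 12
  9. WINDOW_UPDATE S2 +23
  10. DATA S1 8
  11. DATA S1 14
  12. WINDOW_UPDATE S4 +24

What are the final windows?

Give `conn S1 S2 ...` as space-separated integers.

Answer: -56 4 37 -14 38

Derivation:
Op 1: conn=16 S1=26 S2=26 S3=16 S4=26 blocked=[]
Op 2: conn=4 S1=26 S2=26 S3=16 S4=14 blocked=[]
Op 3: conn=-12 S1=26 S2=26 S3=0 S4=14 blocked=[1, 2, 3, 4]
Op 4: conn=-26 S1=26 S2=26 S3=-14 S4=14 blocked=[1, 2, 3, 4]
Op 5: conn=-26 S1=26 S2=40 S3=-14 S4=14 blocked=[1, 2, 3, 4]
Op 6: conn=-8 S1=26 S2=40 S3=-14 S4=14 blocked=[1, 2, 3, 4]
Op 7: conn=-22 S1=26 S2=26 S3=-14 S4=14 blocked=[1, 2, 3, 4]
Op 8: conn=-34 S1=26 S2=14 S3=-14 S4=14 blocked=[1, 2, 3, 4]
Op 9: conn=-34 S1=26 S2=37 S3=-14 S4=14 blocked=[1, 2, 3, 4]
Op 10: conn=-42 S1=18 S2=37 S3=-14 S4=14 blocked=[1, 2, 3, 4]
Op 11: conn=-56 S1=4 S2=37 S3=-14 S4=14 blocked=[1, 2, 3, 4]
Op 12: conn=-56 S1=4 S2=37 S3=-14 S4=38 blocked=[1, 2, 3, 4]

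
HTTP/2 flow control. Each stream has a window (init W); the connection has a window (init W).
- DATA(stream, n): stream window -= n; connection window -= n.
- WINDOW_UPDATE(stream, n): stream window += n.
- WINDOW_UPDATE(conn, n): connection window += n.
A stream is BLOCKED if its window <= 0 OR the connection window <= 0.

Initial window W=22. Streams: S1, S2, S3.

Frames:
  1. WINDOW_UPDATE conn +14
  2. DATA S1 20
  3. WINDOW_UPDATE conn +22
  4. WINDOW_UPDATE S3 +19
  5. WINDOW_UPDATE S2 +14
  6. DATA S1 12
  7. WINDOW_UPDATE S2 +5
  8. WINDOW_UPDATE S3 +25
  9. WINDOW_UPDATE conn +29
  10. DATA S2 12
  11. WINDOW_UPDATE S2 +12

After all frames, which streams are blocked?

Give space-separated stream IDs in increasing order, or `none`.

Answer: S1

Derivation:
Op 1: conn=36 S1=22 S2=22 S3=22 blocked=[]
Op 2: conn=16 S1=2 S2=22 S3=22 blocked=[]
Op 3: conn=38 S1=2 S2=22 S3=22 blocked=[]
Op 4: conn=38 S1=2 S2=22 S3=41 blocked=[]
Op 5: conn=38 S1=2 S2=36 S3=41 blocked=[]
Op 6: conn=26 S1=-10 S2=36 S3=41 blocked=[1]
Op 7: conn=26 S1=-10 S2=41 S3=41 blocked=[1]
Op 8: conn=26 S1=-10 S2=41 S3=66 blocked=[1]
Op 9: conn=55 S1=-10 S2=41 S3=66 blocked=[1]
Op 10: conn=43 S1=-10 S2=29 S3=66 blocked=[1]
Op 11: conn=43 S1=-10 S2=41 S3=66 blocked=[1]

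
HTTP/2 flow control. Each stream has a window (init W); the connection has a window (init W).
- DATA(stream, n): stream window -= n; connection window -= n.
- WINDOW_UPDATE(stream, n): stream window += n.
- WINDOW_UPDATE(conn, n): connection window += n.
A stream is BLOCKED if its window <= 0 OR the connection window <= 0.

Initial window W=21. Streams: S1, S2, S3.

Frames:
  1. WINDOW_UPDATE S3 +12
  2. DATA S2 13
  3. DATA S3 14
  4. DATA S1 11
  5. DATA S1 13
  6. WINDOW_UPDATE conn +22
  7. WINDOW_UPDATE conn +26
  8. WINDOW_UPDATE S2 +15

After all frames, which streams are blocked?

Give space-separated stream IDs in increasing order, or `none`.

Op 1: conn=21 S1=21 S2=21 S3=33 blocked=[]
Op 2: conn=8 S1=21 S2=8 S3=33 blocked=[]
Op 3: conn=-6 S1=21 S2=8 S3=19 blocked=[1, 2, 3]
Op 4: conn=-17 S1=10 S2=8 S3=19 blocked=[1, 2, 3]
Op 5: conn=-30 S1=-3 S2=8 S3=19 blocked=[1, 2, 3]
Op 6: conn=-8 S1=-3 S2=8 S3=19 blocked=[1, 2, 3]
Op 7: conn=18 S1=-3 S2=8 S3=19 blocked=[1]
Op 8: conn=18 S1=-3 S2=23 S3=19 blocked=[1]

Answer: S1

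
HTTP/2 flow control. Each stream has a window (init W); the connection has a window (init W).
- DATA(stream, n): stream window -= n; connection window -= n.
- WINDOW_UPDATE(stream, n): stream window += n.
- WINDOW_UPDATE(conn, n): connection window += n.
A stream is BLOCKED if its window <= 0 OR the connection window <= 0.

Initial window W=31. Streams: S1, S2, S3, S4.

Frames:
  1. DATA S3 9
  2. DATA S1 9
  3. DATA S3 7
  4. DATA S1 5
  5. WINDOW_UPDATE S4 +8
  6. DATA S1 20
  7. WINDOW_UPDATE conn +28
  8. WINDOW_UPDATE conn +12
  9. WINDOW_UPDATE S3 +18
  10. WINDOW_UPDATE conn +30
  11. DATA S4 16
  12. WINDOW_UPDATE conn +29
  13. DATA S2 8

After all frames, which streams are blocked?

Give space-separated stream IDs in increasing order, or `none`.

Answer: S1

Derivation:
Op 1: conn=22 S1=31 S2=31 S3=22 S4=31 blocked=[]
Op 2: conn=13 S1=22 S2=31 S3=22 S4=31 blocked=[]
Op 3: conn=6 S1=22 S2=31 S3=15 S4=31 blocked=[]
Op 4: conn=1 S1=17 S2=31 S3=15 S4=31 blocked=[]
Op 5: conn=1 S1=17 S2=31 S3=15 S4=39 blocked=[]
Op 6: conn=-19 S1=-3 S2=31 S3=15 S4=39 blocked=[1, 2, 3, 4]
Op 7: conn=9 S1=-3 S2=31 S3=15 S4=39 blocked=[1]
Op 8: conn=21 S1=-3 S2=31 S3=15 S4=39 blocked=[1]
Op 9: conn=21 S1=-3 S2=31 S3=33 S4=39 blocked=[1]
Op 10: conn=51 S1=-3 S2=31 S3=33 S4=39 blocked=[1]
Op 11: conn=35 S1=-3 S2=31 S3=33 S4=23 blocked=[1]
Op 12: conn=64 S1=-3 S2=31 S3=33 S4=23 blocked=[1]
Op 13: conn=56 S1=-3 S2=23 S3=33 S4=23 blocked=[1]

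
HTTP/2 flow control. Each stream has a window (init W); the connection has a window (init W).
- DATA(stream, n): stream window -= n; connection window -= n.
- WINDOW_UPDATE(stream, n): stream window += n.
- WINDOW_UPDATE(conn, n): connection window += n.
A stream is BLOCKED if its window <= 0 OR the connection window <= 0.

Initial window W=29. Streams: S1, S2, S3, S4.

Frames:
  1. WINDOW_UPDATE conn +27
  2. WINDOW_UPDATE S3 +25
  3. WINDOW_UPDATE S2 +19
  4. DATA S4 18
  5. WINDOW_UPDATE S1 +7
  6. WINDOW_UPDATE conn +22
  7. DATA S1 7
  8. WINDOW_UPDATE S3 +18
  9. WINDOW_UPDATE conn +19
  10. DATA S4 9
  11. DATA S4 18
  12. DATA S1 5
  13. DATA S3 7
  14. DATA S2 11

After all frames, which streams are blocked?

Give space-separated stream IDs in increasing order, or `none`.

Answer: S4

Derivation:
Op 1: conn=56 S1=29 S2=29 S3=29 S4=29 blocked=[]
Op 2: conn=56 S1=29 S2=29 S3=54 S4=29 blocked=[]
Op 3: conn=56 S1=29 S2=48 S3=54 S4=29 blocked=[]
Op 4: conn=38 S1=29 S2=48 S3=54 S4=11 blocked=[]
Op 5: conn=38 S1=36 S2=48 S3=54 S4=11 blocked=[]
Op 6: conn=60 S1=36 S2=48 S3=54 S4=11 blocked=[]
Op 7: conn=53 S1=29 S2=48 S3=54 S4=11 blocked=[]
Op 8: conn=53 S1=29 S2=48 S3=72 S4=11 blocked=[]
Op 9: conn=72 S1=29 S2=48 S3=72 S4=11 blocked=[]
Op 10: conn=63 S1=29 S2=48 S3=72 S4=2 blocked=[]
Op 11: conn=45 S1=29 S2=48 S3=72 S4=-16 blocked=[4]
Op 12: conn=40 S1=24 S2=48 S3=72 S4=-16 blocked=[4]
Op 13: conn=33 S1=24 S2=48 S3=65 S4=-16 blocked=[4]
Op 14: conn=22 S1=24 S2=37 S3=65 S4=-16 blocked=[4]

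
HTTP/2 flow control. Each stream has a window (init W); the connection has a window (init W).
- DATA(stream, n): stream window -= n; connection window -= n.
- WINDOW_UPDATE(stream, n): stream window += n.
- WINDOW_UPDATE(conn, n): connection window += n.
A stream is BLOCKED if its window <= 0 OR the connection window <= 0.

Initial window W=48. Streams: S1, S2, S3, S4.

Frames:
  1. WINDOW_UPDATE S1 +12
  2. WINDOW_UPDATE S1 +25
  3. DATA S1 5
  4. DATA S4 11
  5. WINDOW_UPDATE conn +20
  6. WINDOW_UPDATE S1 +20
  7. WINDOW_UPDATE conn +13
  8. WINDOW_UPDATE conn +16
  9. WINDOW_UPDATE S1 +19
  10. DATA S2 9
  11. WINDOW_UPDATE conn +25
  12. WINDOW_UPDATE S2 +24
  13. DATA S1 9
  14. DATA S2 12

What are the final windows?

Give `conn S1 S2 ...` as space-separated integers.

Op 1: conn=48 S1=60 S2=48 S3=48 S4=48 blocked=[]
Op 2: conn=48 S1=85 S2=48 S3=48 S4=48 blocked=[]
Op 3: conn=43 S1=80 S2=48 S3=48 S4=48 blocked=[]
Op 4: conn=32 S1=80 S2=48 S3=48 S4=37 blocked=[]
Op 5: conn=52 S1=80 S2=48 S3=48 S4=37 blocked=[]
Op 6: conn=52 S1=100 S2=48 S3=48 S4=37 blocked=[]
Op 7: conn=65 S1=100 S2=48 S3=48 S4=37 blocked=[]
Op 8: conn=81 S1=100 S2=48 S3=48 S4=37 blocked=[]
Op 9: conn=81 S1=119 S2=48 S3=48 S4=37 blocked=[]
Op 10: conn=72 S1=119 S2=39 S3=48 S4=37 blocked=[]
Op 11: conn=97 S1=119 S2=39 S3=48 S4=37 blocked=[]
Op 12: conn=97 S1=119 S2=63 S3=48 S4=37 blocked=[]
Op 13: conn=88 S1=110 S2=63 S3=48 S4=37 blocked=[]
Op 14: conn=76 S1=110 S2=51 S3=48 S4=37 blocked=[]

Answer: 76 110 51 48 37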